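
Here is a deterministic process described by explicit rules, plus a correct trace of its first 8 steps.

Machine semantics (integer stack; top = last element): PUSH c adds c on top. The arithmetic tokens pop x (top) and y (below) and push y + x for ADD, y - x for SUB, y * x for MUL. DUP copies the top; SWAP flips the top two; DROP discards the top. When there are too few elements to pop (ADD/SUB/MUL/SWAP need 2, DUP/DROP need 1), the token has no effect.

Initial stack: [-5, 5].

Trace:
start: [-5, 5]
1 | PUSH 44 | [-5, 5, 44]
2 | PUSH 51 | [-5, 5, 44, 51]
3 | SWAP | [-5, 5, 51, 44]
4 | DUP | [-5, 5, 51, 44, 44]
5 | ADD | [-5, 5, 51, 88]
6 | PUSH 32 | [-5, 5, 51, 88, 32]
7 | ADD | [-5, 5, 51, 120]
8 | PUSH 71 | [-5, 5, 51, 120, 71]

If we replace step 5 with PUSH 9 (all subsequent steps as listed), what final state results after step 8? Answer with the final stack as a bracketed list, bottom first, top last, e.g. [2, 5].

(re-executing from step 5 with the substitution; state before step 5: [-5, 5, 51, 44, 44])
5 | PUSH 9 | [-5, 5, 51, 44, 44, 9]
6 | PUSH 32 | [-5, 5, 51, 44, 44, 9, 32]
7 | ADD | [-5, 5, 51, 44, 44, 41]
8 | PUSH 71 | [-5, 5, 51, 44, 44, 41, 71]

[-5, 5, 51, 44, 44, 41, 71]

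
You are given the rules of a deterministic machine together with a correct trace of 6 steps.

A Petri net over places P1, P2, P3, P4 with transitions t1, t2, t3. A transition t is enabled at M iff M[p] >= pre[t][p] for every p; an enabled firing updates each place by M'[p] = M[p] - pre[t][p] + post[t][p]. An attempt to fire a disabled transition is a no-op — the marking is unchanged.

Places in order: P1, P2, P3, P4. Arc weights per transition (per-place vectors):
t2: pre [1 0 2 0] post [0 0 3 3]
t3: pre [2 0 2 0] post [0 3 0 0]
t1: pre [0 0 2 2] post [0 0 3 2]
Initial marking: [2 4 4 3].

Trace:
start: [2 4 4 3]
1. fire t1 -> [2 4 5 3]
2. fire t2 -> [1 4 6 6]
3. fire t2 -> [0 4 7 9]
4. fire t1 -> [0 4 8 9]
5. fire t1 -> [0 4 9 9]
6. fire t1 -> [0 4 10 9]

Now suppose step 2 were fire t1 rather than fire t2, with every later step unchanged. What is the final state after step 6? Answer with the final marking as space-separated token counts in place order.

(re-executing from step 2 with the substitution; state before step 2: [2 4 5 3])
2. fire t1 -> [2 4 6 3]
3. fire t2 -> [1 4 7 6]
4. fire t1 -> [1 4 8 6]
5. fire t1 -> [1 4 9 6]
6. fire t1 -> [1 4 10 6]

1 4 10 6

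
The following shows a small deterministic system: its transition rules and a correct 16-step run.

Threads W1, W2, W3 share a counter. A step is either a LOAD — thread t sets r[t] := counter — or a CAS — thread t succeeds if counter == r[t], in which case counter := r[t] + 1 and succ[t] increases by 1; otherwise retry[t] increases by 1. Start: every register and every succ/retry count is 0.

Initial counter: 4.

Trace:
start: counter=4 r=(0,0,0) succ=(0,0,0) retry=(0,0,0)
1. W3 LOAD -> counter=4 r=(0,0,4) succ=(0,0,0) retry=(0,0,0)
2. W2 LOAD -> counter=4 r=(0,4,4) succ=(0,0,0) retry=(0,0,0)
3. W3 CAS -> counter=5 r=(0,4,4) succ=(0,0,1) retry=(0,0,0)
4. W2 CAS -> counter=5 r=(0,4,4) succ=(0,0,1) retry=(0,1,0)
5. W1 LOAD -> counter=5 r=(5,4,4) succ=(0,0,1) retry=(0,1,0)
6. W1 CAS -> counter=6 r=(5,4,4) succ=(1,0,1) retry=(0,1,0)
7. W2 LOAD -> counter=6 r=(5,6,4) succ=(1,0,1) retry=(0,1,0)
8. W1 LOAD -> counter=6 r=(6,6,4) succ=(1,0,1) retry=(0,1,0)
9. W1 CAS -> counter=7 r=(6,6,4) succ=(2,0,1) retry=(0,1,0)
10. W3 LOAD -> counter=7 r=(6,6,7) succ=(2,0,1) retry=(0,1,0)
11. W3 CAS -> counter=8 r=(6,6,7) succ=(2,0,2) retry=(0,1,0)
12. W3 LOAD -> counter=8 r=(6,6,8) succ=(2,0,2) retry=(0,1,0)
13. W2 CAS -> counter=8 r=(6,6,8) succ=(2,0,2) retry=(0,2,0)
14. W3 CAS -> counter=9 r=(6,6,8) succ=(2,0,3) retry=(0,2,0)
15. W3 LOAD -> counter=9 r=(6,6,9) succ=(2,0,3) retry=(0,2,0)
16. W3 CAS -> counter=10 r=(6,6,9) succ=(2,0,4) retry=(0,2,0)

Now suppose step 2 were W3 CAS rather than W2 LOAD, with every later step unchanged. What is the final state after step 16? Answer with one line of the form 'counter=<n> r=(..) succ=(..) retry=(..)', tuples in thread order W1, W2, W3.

counter=10 r=(6,6,9) succ=(2,0,4) retry=(0,2,1)

(re-executing from step 2 with the substitution; state before step 2: counter=4 r=(0,0,4) succ=(0,0,0) retry=(0,0,0))
2. W3 CAS -> counter=5 r=(0,0,4) succ=(0,0,1) retry=(0,0,0)
3. W3 CAS -> counter=5 r=(0,0,4) succ=(0,0,1) retry=(0,0,1)
4. W2 CAS -> counter=5 r=(0,0,4) succ=(0,0,1) retry=(0,1,1)
5. W1 LOAD -> counter=5 r=(5,0,4) succ=(0,0,1) retry=(0,1,1)
6. W1 CAS -> counter=6 r=(5,0,4) succ=(1,0,1) retry=(0,1,1)
7. W2 LOAD -> counter=6 r=(5,6,4) succ=(1,0,1) retry=(0,1,1)
8. W1 LOAD -> counter=6 r=(6,6,4) succ=(1,0,1) retry=(0,1,1)
9. W1 CAS -> counter=7 r=(6,6,4) succ=(2,0,1) retry=(0,1,1)
10. W3 LOAD -> counter=7 r=(6,6,7) succ=(2,0,1) retry=(0,1,1)
11. W3 CAS -> counter=8 r=(6,6,7) succ=(2,0,2) retry=(0,1,1)
12. W3 LOAD -> counter=8 r=(6,6,8) succ=(2,0,2) retry=(0,1,1)
13. W2 CAS -> counter=8 r=(6,6,8) succ=(2,0,2) retry=(0,2,1)
14. W3 CAS -> counter=9 r=(6,6,8) succ=(2,0,3) retry=(0,2,1)
15. W3 LOAD -> counter=9 r=(6,6,9) succ=(2,0,3) retry=(0,2,1)
16. W3 CAS -> counter=10 r=(6,6,9) succ=(2,0,4) retry=(0,2,1)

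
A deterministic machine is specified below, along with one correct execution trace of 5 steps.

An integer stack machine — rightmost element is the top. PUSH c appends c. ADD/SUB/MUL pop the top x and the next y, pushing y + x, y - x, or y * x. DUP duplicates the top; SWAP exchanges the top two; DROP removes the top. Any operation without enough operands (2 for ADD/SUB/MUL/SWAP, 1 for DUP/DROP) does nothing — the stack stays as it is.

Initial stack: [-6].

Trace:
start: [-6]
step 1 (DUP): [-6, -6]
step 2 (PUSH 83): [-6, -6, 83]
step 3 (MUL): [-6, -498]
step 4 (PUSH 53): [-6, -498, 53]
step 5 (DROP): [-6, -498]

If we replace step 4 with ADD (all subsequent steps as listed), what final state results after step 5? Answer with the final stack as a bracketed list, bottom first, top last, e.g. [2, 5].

(re-executing from step 4 with the substitution; state before step 4: [-6, -498])
step 4 (ADD): [-504]
step 5 (DROP): []

[]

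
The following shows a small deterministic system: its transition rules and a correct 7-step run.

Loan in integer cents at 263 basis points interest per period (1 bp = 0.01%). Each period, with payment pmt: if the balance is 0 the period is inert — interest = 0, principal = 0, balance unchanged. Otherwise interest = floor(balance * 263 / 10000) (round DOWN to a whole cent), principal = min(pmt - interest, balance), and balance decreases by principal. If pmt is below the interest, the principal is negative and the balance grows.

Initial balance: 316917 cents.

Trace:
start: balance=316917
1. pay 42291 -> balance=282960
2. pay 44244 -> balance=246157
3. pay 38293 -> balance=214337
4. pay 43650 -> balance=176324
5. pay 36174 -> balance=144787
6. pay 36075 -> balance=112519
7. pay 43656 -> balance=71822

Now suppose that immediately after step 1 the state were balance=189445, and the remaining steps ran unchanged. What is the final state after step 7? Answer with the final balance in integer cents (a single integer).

state after step 1 := balance=189445
2. pay 44244 -> balance=150183
3. pay 38293 -> balance=115839
4. pay 43650 -> balance=75235
5. pay 36174 -> balance=41039
6. pay 36075 -> balance=6043
7. pay 43656 -> balance=0

0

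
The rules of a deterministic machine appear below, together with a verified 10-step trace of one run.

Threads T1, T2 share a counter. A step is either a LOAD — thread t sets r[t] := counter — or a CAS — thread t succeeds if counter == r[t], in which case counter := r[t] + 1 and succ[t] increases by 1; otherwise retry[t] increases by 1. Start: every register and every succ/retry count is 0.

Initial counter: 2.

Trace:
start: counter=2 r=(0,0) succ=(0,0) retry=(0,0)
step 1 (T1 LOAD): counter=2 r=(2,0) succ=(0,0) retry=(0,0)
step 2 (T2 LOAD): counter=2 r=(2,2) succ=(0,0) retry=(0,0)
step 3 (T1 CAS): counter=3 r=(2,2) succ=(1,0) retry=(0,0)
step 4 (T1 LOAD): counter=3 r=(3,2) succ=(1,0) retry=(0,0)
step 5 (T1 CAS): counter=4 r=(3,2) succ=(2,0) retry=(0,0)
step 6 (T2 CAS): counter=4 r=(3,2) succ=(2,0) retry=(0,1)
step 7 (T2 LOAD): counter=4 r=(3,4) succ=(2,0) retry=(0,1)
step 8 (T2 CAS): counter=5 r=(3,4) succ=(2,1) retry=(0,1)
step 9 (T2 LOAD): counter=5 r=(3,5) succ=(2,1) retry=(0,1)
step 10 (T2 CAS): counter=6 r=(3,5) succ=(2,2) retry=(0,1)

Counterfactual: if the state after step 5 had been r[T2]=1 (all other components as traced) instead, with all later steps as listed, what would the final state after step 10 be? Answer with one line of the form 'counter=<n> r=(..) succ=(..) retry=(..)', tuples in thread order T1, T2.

state after step 5 := counter=4 r=(3,1) succ=(2,0) retry=(0,0)
step 6 (T2 CAS): counter=4 r=(3,1) succ=(2,0) retry=(0,1)
step 7 (T2 LOAD): counter=4 r=(3,4) succ=(2,0) retry=(0,1)
step 8 (T2 CAS): counter=5 r=(3,4) succ=(2,1) retry=(0,1)
step 9 (T2 LOAD): counter=5 r=(3,5) succ=(2,1) retry=(0,1)
step 10 (T2 CAS): counter=6 r=(3,5) succ=(2,2) retry=(0,1)

counter=6 r=(3,5) succ=(2,2) retry=(0,1)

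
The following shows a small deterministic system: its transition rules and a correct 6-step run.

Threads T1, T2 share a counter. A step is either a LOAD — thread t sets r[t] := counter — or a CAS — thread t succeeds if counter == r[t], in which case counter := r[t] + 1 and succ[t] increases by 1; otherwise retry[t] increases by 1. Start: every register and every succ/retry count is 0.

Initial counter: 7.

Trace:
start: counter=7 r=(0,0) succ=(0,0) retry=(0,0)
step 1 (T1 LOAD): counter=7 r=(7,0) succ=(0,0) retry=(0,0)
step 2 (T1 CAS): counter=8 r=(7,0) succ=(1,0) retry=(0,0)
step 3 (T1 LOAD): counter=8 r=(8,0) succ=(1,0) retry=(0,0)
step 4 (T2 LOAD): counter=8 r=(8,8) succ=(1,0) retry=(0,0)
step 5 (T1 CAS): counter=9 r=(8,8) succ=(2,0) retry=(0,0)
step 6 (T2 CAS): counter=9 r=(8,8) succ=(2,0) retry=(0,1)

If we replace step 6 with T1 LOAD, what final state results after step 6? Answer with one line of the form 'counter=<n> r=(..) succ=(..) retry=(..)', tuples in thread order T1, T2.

(re-executing from step 6 with the substitution; state before step 6: counter=9 r=(8,8) succ=(2,0) retry=(0,0))
step 6 (T1 LOAD): counter=9 r=(9,8) succ=(2,0) retry=(0,0)

counter=9 r=(9,8) succ=(2,0) retry=(0,0)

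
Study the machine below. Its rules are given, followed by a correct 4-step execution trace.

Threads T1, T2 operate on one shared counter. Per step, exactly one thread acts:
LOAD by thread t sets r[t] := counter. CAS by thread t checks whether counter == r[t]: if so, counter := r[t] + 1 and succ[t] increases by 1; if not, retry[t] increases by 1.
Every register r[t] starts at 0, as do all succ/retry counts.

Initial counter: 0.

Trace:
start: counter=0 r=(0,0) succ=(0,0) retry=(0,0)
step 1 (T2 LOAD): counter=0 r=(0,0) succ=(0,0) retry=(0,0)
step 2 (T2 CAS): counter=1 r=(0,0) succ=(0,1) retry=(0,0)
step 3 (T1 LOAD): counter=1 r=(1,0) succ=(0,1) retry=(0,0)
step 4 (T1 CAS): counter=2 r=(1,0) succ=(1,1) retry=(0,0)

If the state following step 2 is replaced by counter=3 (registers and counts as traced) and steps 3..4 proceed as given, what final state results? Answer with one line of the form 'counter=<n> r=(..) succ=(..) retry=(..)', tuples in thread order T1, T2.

counter=4 r=(3,0) succ=(1,1) retry=(0,0)

state after step 2 := counter=3 r=(0,0) succ=(0,1) retry=(0,0)
step 3 (T1 LOAD): counter=3 r=(3,0) succ=(0,1) retry=(0,0)
step 4 (T1 CAS): counter=4 r=(3,0) succ=(1,1) retry=(0,0)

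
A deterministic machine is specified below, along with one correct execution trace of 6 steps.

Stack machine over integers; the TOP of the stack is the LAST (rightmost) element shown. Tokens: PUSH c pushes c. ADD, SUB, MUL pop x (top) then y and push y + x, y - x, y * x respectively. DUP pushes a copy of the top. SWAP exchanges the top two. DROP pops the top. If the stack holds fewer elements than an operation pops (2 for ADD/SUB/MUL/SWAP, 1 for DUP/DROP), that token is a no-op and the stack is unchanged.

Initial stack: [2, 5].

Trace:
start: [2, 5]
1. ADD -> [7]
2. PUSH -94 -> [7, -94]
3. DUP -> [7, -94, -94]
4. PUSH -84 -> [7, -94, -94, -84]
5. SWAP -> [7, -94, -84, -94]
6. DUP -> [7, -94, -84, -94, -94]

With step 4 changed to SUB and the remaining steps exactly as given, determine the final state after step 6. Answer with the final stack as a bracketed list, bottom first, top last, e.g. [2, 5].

(re-executing from step 4 with the substitution; state before step 4: [7, -94, -94])
4. SUB -> [7, 0]
5. SWAP -> [0, 7]
6. DUP -> [0, 7, 7]

[0, 7, 7]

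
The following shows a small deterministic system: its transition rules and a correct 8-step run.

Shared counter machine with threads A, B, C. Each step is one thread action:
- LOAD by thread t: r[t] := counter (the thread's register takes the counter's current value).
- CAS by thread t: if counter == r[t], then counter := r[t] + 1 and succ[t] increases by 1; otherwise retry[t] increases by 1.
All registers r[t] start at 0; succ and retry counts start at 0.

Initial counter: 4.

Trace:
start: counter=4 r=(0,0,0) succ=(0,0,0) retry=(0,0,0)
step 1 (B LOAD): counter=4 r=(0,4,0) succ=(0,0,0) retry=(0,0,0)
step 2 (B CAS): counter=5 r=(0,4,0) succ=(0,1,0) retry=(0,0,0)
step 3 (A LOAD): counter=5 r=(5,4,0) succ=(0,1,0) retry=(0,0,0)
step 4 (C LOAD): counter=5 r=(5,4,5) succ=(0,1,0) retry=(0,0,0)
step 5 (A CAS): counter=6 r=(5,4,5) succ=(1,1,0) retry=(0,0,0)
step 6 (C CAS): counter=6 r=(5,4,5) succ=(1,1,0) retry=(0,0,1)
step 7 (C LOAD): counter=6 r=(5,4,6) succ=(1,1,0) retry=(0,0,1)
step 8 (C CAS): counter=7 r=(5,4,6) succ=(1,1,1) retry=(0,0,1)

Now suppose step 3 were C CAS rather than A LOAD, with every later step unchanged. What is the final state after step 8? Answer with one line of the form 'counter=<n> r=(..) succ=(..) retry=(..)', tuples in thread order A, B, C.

counter=7 r=(0,4,6) succ=(0,1,2) retry=(1,0,1)

(re-executing from step 3 with the substitution; state before step 3: counter=5 r=(0,4,0) succ=(0,1,0) retry=(0,0,0))
step 3 (C CAS): counter=5 r=(0,4,0) succ=(0,1,0) retry=(0,0,1)
step 4 (C LOAD): counter=5 r=(0,4,5) succ=(0,1,0) retry=(0,0,1)
step 5 (A CAS): counter=5 r=(0,4,5) succ=(0,1,0) retry=(1,0,1)
step 6 (C CAS): counter=6 r=(0,4,5) succ=(0,1,1) retry=(1,0,1)
step 7 (C LOAD): counter=6 r=(0,4,6) succ=(0,1,1) retry=(1,0,1)
step 8 (C CAS): counter=7 r=(0,4,6) succ=(0,1,2) retry=(1,0,1)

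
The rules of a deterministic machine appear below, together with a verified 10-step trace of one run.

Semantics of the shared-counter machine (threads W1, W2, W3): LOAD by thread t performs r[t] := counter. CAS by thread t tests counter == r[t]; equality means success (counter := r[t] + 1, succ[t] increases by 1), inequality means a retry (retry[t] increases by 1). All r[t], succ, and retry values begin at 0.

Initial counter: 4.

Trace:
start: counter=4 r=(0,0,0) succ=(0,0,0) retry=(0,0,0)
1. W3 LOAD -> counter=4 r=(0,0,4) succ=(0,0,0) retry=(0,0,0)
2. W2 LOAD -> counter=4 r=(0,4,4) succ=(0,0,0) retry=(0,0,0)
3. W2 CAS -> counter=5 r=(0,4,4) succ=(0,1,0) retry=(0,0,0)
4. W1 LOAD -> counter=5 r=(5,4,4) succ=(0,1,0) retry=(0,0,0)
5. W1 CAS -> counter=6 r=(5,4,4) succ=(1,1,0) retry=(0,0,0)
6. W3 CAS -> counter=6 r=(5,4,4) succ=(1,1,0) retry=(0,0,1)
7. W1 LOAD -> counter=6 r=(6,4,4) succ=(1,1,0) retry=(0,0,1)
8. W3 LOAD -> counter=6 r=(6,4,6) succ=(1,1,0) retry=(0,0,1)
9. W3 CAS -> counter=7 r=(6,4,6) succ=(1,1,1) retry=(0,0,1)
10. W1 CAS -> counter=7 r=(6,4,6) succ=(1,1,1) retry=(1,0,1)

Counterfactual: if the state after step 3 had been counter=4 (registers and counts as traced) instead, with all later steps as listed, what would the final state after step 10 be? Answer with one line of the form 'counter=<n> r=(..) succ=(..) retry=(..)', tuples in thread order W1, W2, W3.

counter=6 r=(5,4,5) succ=(1,1,1) retry=(1,0,1)

state after step 3 := counter=4 r=(0,4,4) succ=(0,1,0) retry=(0,0,0)
4. W1 LOAD -> counter=4 r=(4,4,4) succ=(0,1,0) retry=(0,0,0)
5. W1 CAS -> counter=5 r=(4,4,4) succ=(1,1,0) retry=(0,0,0)
6. W3 CAS -> counter=5 r=(4,4,4) succ=(1,1,0) retry=(0,0,1)
7. W1 LOAD -> counter=5 r=(5,4,4) succ=(1,1,0) retry=(0,0,1)
8. W3 LOAD -> counter=5 r=(5,4,5) succ=(1,1,0) retry=(0,0,1)
9. W3 CAS -> counter=6 r=(5,4,5) succ=(1,1,1) retry=(0,0,1)
10. W1 CAS -> counter=6 r=(5,4,5) succ=(1,1,1) retry=(1,0,1)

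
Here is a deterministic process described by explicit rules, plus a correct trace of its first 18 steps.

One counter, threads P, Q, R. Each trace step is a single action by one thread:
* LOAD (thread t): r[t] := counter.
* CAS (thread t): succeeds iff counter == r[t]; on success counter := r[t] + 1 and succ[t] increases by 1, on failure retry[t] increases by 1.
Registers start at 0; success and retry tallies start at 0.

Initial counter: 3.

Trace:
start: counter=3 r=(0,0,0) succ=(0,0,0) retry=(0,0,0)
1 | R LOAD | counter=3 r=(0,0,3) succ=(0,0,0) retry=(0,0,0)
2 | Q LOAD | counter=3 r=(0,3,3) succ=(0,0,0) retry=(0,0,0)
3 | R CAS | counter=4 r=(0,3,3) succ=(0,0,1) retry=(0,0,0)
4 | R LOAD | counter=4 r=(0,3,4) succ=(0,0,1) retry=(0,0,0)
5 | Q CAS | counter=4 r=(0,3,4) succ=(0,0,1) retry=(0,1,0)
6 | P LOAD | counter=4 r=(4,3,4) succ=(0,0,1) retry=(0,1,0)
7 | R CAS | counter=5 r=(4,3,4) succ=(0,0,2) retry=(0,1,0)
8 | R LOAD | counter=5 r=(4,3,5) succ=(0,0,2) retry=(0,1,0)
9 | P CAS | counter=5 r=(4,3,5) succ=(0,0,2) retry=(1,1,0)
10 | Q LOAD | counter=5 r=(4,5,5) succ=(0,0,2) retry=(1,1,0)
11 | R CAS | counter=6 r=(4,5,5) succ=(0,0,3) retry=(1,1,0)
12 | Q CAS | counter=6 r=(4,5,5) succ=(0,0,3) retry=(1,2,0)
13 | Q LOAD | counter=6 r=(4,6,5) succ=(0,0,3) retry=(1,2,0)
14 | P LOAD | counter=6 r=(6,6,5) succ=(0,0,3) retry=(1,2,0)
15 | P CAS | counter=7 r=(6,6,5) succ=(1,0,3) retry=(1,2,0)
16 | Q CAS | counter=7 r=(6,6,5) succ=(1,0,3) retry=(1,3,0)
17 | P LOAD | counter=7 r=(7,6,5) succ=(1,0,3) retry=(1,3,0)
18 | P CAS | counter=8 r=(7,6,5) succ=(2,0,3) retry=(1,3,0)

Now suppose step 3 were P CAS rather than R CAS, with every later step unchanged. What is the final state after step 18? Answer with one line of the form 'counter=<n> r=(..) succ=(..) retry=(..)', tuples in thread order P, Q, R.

(re-executing from step 3 with the substitution; state before step 3: counter=3 r=(0,3,3) succ=(0,0,0) retry=(0,0,0))
3 | P CAS | counter=3 r=(0,3,3) succ=(0,0,0) retry=(1,0,0)
4 | R LOAD | counter=3 r=(0,3,3) succ=(0,0,0) retry=(1,0,0)
5 | Q CAS | counter=4 r=(0,3,3) succ=(0,1,0) retry=(1,0,0)
6 | P LOAD | counter=4 r=(4,3,3) succ=(0,1,0) retry=(1,0,0)
7 | R CAS | counter=4 r=(4,3,3) succ=(0,1,0) retry=(1,0,1)
8 | R LOAD | counter=4 r=(4,3,4) succ=(0,1,0) retry=(1,0,1)
9 | P CAS | counter=5 r=(4,3,4) succ=(1,1,0) retry=(1,0,1)
10 | Q LOAD | counter=5 r=(4,5,4) succ=(1,1,0) retry=(1,0,1)
11 | R CAS | counter=5 r=(4,5,4) succ=(1,1,0) retry=(1,0,2)
12 | Q CAS | counter=6 r=(4,5,4) succ=(1,2,0) retry=(1,0,2)
13 | Q LOAD | counter=6 r=(4,6,4) succ=(1,2,0) retry=(1,0,2)
14 | P LOAD | counter=6 r=(6,6,4) succ=(1,2,0) retry=(1,0,2)
15 | P CAS | counter=7 r=(6,6,4) succ=(2,2,0) retry=(1,0,2)
16 | Q CAS | counter=7 r=(6,6,4) succ=(2,2,0) retry=(1,1,2)
17 | P LOAD | counter=7 r=(7,6,4) succ=(2,2,0) retry=(1,1,2)
18 | P CAS | counter=8 r=(7,6,4) succ=(3,2,0) retry=(1,1,2)

counter=8 r=(7,6,4) succ=(3,2,0) retry=(1,1,2)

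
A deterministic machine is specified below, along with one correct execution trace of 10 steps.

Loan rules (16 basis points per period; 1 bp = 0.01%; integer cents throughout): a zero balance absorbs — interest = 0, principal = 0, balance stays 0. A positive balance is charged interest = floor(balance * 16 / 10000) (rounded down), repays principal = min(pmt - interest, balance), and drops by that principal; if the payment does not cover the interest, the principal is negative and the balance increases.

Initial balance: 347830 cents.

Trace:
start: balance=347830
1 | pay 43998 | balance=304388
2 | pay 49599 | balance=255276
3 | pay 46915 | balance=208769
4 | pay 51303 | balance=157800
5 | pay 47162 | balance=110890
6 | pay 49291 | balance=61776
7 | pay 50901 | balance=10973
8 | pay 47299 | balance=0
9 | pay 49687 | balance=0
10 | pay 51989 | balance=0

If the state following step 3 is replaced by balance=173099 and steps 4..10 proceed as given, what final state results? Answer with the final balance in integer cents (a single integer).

0

state after step 3 := balance=173099
4 | pay 51303 | balance=122072
5 | pay 47162 | balance=75105
6 | pay 49291 | balance=25934
7 | pay 50901 | balance=0
8 | pay 47299 | balance=0
9 | pay 49687 | balance=0
10 | pay 51989 | balance=0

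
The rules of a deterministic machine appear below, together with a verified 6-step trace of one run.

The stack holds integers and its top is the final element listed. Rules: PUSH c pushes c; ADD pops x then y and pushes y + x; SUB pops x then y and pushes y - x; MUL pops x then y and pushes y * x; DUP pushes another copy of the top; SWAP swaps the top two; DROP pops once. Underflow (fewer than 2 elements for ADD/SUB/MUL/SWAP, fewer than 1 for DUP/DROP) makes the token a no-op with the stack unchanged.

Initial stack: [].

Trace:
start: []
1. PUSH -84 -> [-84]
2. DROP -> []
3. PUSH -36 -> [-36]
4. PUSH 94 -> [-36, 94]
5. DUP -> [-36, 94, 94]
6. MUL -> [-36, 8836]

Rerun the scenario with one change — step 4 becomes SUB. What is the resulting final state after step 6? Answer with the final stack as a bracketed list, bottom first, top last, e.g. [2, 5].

[1296]

(re-executing from step 4 with the substitution; state before step 4: [-36])
4. SUB -> [-36]
5. DUP -> [-36, -36]
6. MUL -> [1296]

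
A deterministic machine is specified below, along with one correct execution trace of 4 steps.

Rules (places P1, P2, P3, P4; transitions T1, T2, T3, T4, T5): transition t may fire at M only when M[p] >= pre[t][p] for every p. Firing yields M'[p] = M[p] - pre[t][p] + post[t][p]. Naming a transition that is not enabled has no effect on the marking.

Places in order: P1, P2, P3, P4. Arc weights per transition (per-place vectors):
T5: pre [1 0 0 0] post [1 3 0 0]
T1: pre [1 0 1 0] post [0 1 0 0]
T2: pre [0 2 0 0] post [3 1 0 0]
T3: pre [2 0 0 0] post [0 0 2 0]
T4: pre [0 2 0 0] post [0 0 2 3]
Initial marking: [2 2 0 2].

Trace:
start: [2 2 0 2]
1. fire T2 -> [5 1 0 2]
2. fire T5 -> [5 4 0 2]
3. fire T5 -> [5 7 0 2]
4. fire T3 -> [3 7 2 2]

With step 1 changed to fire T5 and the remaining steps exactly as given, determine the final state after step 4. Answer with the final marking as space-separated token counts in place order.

(re-executing from step 1 with the substitution; state before step 1: [2 2 0 2])
1. fire T5 -> [2 5 0 2]
2. fire T5 -> [2 8 0 2]
3. fire T5 -> [2 11 0 2]
4. fire T3 -> [0 11 2 2]

0 11 2 2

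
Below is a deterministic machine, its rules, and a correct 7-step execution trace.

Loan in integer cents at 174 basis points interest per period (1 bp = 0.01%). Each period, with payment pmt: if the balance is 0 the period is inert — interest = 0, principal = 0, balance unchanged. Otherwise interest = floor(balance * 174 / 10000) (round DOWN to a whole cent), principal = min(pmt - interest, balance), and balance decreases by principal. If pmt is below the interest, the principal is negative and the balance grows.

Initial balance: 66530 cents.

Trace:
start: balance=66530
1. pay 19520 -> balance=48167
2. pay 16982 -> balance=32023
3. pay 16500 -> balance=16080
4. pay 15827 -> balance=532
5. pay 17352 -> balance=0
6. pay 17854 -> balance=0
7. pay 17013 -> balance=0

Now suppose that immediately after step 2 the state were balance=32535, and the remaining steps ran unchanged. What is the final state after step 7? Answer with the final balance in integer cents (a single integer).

state after step 2 := balance=32535
3. pay 16500 -> balance=16601
4. pay 15827 -> balance=1062
5. pay 17352 -> balance=0
6. pay 17854 -> balance=0
7. pay 17013 -> balance=0

0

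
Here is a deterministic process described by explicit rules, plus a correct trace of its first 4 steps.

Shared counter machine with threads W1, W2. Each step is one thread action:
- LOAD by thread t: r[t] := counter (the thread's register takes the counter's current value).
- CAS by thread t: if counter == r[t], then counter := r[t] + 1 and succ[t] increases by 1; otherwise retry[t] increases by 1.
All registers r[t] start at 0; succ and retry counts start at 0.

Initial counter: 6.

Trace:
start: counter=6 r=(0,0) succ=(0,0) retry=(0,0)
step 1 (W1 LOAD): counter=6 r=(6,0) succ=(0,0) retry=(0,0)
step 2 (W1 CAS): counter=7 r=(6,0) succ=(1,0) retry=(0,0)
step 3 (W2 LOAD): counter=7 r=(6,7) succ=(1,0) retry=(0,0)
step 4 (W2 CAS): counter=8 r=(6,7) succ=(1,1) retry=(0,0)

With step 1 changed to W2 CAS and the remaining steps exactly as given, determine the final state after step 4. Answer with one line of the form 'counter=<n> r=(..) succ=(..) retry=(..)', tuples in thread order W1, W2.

counter=7 r=(0,6) succ=(0,1) retry=(1,1)

(re-executing from step 1 with the substitution; state before step 1: counter=6 r=(0,0) succ=(0,0) retry=(0,0))
step 1 (W2 CAS): counter=6 r=(0,0) succ=(0,0) retry=(0,1)
step 2 (W1 CAS): counter=6 r=(0,0) succ=(0,0) retry=(1,1)
step 3 (W2 LOAD): counter=6 r=(0,6) succ=(0,0) retry=(1,1)
step 4 (W2 CAS): counter=7 r=(0,6) succ=(0,1) retry=(1,1)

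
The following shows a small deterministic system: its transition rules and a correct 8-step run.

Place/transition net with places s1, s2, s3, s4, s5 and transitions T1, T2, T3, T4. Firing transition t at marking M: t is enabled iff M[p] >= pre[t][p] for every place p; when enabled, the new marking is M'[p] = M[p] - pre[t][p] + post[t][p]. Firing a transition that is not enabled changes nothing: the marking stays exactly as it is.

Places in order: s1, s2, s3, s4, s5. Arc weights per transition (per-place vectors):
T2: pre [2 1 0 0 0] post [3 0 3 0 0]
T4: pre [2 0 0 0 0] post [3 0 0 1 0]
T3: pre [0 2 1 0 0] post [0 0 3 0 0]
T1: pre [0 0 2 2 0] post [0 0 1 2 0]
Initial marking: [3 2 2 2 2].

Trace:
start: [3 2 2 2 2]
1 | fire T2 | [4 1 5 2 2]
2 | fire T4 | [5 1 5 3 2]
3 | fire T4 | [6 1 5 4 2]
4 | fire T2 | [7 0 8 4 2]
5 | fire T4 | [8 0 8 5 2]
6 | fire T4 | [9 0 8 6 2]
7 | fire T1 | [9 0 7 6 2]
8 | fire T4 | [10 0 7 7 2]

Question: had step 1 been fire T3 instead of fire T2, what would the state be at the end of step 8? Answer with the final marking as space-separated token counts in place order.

(re-executing from step 1 with the substitution; state before step 1: [3 2 2 2 2])
1 | fire T3 | [3 0 4 2 2]
2 | fire T4 | [4 0 4 3 2]
3 | fire T4 | [5 0 4 4 2]
4 | fire T2 | [5 0 4 4 2]
5 | fire T4 | [6 0 4 5 2]
6 | fire T4 | [7 0 4 6 2]
7 | fire T1 | [7 0 3 6 2]
8 | fire T4 | [8 0 3 7 2]

8 0 3 7 2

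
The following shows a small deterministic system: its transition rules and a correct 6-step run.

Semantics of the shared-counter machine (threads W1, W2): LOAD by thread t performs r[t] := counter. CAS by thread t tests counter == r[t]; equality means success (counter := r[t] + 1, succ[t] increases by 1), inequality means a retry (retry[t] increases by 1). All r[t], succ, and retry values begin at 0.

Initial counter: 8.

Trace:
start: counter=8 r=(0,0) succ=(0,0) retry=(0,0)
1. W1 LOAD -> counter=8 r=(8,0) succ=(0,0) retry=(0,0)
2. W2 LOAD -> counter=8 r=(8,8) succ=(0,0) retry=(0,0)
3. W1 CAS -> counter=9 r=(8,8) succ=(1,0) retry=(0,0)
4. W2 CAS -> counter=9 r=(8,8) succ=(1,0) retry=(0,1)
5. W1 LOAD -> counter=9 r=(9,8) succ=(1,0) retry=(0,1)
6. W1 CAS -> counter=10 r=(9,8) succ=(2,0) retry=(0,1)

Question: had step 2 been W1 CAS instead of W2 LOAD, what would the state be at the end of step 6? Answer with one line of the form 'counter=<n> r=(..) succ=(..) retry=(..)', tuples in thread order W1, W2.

counter=10 r=(9,0) succ=(2,0) retry=(1,1)

(re-executing from step 2 with the substitution; state before step 2: counter=8 r=(8,0) succ=(0,0) retry=(0,0))
2. W1 CAS -> counter=9 r=(8,0) succ=(1,0) retry=(0,0)
3. W1 CAS -> counter=9 r=(8,0) succ=(1,0) retry=(1,0)
4. W2 CAS -> counter=9 r=(8,0) succ=(1,0) retry=(1,1)
5. W1 LOAD -> counter=9 r=(9,0) succ=(1,0) retry=(1,1)
6. W1 CAS -> counter=10 r=(9,0) succ=(2,0) retry=(1,1)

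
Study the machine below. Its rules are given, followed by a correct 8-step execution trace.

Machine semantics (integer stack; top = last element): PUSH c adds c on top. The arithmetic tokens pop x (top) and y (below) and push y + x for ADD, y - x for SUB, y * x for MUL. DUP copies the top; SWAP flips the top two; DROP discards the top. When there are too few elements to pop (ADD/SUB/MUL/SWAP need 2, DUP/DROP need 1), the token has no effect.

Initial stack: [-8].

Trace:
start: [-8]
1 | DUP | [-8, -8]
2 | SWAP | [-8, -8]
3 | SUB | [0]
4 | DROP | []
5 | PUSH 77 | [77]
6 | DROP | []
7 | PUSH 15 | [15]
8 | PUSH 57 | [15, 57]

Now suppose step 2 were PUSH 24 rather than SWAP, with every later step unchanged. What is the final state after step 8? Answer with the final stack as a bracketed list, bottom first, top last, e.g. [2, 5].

(re-executing from step 2 with the substitution; state before step 2: [-8, -8])
2 | PUSH 24 | [-8, -8, 24]
3 | SUB | [-8, -32]
4 | DROP | [-8]
5 | PUSH 77 | [-8, 77]
6 | DROP | [-8]
7 | PUSH 15 | [-8, 15]
8 | PUSH 57 | [-8, 15, 57]

[-8, 15, 57]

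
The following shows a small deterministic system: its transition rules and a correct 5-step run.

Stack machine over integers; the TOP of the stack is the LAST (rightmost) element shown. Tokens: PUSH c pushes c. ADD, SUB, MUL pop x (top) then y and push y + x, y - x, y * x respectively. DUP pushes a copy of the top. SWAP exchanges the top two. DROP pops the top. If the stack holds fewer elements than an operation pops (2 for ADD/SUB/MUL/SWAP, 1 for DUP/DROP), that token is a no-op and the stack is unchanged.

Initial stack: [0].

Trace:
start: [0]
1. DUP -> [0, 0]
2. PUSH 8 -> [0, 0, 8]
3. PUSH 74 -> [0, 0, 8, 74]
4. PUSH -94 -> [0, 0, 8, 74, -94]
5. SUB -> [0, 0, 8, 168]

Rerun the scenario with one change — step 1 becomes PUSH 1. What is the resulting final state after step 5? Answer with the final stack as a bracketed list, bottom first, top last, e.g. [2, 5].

(re-executing from step 1 with the substitution; state before step 1: [0])
1. PUSH 1 -> [0, 1]
2. PUSH 8 -> [0, 1, 8]
3. PUSH 74 -> [0, 1, 8, 74]
4. PUSH -94 -> [0, 1, 8, 74, -94]
5. SUB -> [0, 1, 8, 168]

[0, 1, 8, 168]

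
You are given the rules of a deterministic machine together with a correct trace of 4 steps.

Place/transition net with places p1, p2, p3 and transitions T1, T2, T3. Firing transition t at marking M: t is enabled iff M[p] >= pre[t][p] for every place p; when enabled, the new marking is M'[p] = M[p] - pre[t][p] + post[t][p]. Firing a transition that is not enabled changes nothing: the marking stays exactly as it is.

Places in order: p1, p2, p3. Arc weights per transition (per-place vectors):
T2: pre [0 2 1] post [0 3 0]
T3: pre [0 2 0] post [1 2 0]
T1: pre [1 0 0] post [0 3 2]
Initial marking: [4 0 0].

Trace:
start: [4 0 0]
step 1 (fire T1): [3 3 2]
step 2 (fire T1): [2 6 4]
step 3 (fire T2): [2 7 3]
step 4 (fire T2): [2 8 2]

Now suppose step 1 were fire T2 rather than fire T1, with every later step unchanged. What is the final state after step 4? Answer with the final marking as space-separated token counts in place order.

3 5 0

(re-executing from step 1 with the substitution; state before step 1: [4 0 0])
step 1 (fire T2): [4 0 0]
step 2 (fire T1): [3 3 2]
step 3 (fire T2): [3 4 1]
step 4 (fire T2): [3 5 0]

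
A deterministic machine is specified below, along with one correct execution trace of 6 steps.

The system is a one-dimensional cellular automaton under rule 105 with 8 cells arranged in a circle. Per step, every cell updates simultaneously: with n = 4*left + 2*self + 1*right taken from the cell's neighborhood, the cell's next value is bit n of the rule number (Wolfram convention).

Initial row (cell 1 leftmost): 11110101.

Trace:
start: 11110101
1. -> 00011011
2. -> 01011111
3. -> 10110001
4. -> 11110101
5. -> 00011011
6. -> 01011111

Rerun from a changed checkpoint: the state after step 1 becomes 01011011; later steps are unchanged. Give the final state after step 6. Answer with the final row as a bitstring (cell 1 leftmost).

state after step 1 := 01011011
2. -> 10111111
3. -> 11100000
4. -> 10101110
5. -> 01011011
6. -> 10111111

10111111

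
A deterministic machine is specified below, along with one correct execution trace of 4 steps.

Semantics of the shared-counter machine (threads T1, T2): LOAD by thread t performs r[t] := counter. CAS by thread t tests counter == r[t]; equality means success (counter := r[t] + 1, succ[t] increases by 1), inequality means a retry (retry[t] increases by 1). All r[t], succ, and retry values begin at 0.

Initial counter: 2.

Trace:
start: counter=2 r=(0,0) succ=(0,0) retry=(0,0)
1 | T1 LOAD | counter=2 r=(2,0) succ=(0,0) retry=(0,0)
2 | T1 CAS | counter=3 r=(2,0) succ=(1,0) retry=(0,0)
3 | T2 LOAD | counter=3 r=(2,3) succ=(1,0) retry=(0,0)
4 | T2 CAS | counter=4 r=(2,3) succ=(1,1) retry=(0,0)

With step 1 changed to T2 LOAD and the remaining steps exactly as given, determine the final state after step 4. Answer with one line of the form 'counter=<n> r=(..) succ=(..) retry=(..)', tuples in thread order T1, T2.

(re-executing from step 1 with the substitution; state before step 1: counter=2 r=(0,0) succ=(0,0) retry=(0,0))
1 | T2 LOAD | counter=2 r=(0,2) succ=(0,0) retry=(0,0)
2 | T1 CAS | counter=2 r=(0,2) succ=(0,0) retry=(1,0)
3 | T2 LOAD | counter=2 r=(0,2) succ=(0,0) retry=(1,0)
4 | T2 CAS | counter=3 r=(0,2) succ=(0,1) retry=(1,0)

counter=3 r=(0,2) succ=(0,1) retry=(1,0)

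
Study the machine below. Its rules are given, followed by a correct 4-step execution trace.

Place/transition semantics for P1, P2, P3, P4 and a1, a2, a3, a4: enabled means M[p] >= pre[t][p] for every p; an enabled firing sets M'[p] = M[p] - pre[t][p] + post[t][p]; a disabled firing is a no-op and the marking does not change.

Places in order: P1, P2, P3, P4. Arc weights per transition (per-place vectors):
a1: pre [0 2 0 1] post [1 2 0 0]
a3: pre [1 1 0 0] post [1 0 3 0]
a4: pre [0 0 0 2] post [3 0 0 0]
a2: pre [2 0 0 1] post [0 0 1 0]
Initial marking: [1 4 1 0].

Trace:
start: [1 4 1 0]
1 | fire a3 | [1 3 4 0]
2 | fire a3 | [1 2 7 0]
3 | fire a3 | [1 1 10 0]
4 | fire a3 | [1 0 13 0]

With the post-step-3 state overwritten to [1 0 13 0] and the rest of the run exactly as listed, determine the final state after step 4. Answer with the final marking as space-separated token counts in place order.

state after step 3 := [1 0 13 0]
4 | fire a3 | [1 0 13 0]

1 0 13 0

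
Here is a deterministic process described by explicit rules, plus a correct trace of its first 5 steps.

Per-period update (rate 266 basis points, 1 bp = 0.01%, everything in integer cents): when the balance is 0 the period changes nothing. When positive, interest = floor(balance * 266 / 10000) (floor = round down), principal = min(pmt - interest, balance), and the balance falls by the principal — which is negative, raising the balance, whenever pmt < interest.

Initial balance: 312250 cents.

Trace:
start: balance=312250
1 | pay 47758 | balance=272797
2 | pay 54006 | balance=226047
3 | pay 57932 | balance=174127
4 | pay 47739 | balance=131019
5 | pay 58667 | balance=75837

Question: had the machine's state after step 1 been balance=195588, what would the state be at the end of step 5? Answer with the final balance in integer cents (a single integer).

0

state after step 1 := balance=195588
2 | pay 54006 | balance=146784
3 | pay 57932 | balance=92756
4 | pay 47739 | balance=47484
5 | pay 58667 | balance=0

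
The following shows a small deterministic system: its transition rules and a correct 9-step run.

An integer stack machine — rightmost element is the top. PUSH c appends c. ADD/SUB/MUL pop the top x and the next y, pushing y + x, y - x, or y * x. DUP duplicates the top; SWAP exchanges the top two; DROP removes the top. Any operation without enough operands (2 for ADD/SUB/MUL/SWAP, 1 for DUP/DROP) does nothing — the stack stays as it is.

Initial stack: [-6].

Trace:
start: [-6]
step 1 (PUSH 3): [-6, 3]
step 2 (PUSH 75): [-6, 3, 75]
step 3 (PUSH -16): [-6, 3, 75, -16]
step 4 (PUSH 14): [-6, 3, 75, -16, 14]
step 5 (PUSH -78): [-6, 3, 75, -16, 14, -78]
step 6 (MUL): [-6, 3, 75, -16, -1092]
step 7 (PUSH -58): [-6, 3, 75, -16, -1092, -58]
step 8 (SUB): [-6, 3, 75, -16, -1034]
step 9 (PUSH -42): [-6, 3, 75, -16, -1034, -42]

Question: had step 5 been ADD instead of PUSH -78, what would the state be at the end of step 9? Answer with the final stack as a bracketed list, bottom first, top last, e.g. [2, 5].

[-6, 3, -92, -42]

(re-executing from step 5 with the substitution; state before step 5: [-6, 3, 75, -16, 14])
step 5 (ADD): [-6, 3, 75, -2]
step 6 (MUL): [-6, 3, -150]
step 7 (PUSH -58): [-6, 3, -150, -58]
step 8 (SUB): [-6, 3, -92]
step 9 (PUSH -42): [-6, 3, -92, -42]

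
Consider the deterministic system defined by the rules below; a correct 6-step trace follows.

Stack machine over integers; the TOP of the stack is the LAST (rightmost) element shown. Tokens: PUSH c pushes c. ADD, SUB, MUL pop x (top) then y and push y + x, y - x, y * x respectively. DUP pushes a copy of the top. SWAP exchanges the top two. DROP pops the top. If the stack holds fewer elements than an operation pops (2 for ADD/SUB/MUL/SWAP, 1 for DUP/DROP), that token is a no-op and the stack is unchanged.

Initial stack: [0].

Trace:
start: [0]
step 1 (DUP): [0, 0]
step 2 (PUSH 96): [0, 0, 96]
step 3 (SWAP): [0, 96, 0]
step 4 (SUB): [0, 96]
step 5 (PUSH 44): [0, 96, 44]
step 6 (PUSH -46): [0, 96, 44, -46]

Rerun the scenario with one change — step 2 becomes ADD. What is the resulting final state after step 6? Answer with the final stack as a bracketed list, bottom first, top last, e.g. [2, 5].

[0, 44, -46]

(re-executing from step 2 with the substitution; state before step 2: [0, 0])
step 2 (ADD): [0]
step 3 (SWAP): [0]
step 4 (SUB): [0]
step 5 (PUSH 44): [0, 44]
step 6 (PUSH -46): [0, 44, -46]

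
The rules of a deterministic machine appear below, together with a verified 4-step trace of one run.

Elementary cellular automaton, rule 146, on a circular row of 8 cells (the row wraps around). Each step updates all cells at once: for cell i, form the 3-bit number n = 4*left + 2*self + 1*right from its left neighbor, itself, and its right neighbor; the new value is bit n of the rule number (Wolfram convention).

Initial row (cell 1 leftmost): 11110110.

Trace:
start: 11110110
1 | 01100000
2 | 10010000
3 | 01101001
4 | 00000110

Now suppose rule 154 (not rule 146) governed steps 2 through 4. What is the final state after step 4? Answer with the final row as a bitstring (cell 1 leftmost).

(re-executing steps 2..4 under rule 154; state before step 2: 01100000)
2 | 11010000
3 | 10001001
4 | 01010111

01010111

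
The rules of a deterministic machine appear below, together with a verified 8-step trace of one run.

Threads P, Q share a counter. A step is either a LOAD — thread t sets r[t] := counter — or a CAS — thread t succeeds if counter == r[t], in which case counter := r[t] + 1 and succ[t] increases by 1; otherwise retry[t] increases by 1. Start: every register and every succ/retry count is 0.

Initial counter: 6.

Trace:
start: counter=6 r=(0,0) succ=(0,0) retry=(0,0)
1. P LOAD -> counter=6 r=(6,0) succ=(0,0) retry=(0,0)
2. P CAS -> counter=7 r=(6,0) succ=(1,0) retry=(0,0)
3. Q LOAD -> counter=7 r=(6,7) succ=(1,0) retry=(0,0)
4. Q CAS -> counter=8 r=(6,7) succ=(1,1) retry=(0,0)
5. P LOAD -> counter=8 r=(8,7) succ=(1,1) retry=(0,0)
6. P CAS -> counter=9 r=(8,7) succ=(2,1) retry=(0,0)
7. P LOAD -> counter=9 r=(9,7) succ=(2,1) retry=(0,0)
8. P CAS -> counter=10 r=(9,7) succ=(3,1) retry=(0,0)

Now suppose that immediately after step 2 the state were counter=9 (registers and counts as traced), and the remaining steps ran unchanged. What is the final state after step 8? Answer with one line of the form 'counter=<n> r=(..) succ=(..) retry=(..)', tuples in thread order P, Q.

counter=12 r=(11,9) succ=(3,1) retry=(0,0)

state after step 2 := counter=9 r=(6,0) succ=(1,0) retry=(0,0)
3. Q LOAD -> counter=9 r=(6,9) succ=(1,0) retry=(0,0)
4. Q CAS -> counter=10 r=(6,9) succ=(1,1) retry=(0,0)
5. P LOAD -> counter=10 r=(10,9) succ=(1,1) retry=(0,0)
6. P CAS -> counter=11 r=(10,9) succ=(2,1) retry=(0,0)
7. P LOAD -> counter=11 r=(11,9) succ=(2,1) retry=(0,0)
8. P CAS -> counter=12 r=(11,9) succ=(3,1) retry=(0,0)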